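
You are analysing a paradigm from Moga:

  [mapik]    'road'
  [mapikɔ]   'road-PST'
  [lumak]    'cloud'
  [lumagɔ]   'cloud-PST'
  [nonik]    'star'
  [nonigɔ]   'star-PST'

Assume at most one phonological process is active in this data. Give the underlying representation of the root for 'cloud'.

/lumag/

The root 'cloud' surfaces as [lumak] and [lumagɔ], with a stem-final [k] ~ [g] alternation.
Compare 'road', with invariant [k] in [mapik] and [mapikɔ]: an analysis with underlying /k/ and a rule producing [g] before the PST suffix would wrongly predict alternation here too.
The underlying segment must be /g/; voiced obstruents become voiceless word-finally, yielding [k] there.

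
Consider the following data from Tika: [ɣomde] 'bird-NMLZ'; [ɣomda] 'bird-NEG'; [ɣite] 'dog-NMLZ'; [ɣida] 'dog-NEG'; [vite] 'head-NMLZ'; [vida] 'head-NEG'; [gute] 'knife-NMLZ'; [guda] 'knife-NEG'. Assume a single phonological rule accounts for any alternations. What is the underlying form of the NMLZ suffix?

/-te/

The NMLZ morpheme has two allomorphs, [-de] and [-te].
By contrast the NEG suffix keeps its initial [d] throughout — that segment must be underlying.
The NMLZ suffix is therefore /-te/ underlyingly, with post-nasal voicing: voiceless stops become voiced after a nasal.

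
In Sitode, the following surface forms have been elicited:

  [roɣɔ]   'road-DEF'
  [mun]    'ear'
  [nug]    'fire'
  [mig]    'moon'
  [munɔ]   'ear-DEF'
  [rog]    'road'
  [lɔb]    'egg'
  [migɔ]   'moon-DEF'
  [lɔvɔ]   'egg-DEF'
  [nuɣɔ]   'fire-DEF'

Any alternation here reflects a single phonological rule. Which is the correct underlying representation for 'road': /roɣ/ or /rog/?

In [roɣɔ] and [rog] the final segment of 'road' alternates: [ɣ] ~ [g].
But 'moon' keeps [g] in both environments ([migɔ], [mig]), so there is no rule changing /g/ to [ɣ] before the DEF suffix.
So /ɣ/ is underlying, and a rule of word-final hardening — voiced fricatives become stops word-finally — gives [g].

/roɣ/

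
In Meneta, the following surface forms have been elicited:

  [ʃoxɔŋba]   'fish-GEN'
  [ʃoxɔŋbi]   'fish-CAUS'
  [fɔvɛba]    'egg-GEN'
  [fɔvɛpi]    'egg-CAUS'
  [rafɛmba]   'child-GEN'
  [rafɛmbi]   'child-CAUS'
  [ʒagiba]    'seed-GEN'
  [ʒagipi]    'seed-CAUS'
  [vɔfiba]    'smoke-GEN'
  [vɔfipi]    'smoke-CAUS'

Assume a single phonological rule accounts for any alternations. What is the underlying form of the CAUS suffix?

/-pi/

The CAUS suffix surfaces as [-bi] and [-pi], depending on the final segment of the stem.
By contrast the GEN suffix keeps its initial [b] throughout — that segment must be underlying.
So the underlying form is /-pi/, and voiceless stops become voiced after a nasal.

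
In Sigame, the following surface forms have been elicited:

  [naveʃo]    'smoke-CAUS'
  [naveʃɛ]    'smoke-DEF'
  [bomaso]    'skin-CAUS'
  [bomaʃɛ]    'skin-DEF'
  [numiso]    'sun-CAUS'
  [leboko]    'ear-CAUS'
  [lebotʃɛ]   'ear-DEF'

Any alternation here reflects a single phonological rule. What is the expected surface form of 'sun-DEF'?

In [bomaso] and [bomaʃɛ] the final segment of 'skin' alternates: [s] ~ [ʃ].
Compare 'smoke', with invariant [ʃ] in [naveʃo] and [naveʃɛ]: an analysis with underlying /ʃ/ and a rule producing [s] before the CAUS suffix would wrongly predict alternation here too.
Therefore /s/ is basic and [ʃ] is derived by palatalization before a front vowel (/k/ and /s/ become palato-alveolar [tʃ] and [ʃ] before a front vowel).
From [numiso] the stem 'sun' is /numis/; before a front vowel this yields [numiʃɛ].

[numiʃɛ]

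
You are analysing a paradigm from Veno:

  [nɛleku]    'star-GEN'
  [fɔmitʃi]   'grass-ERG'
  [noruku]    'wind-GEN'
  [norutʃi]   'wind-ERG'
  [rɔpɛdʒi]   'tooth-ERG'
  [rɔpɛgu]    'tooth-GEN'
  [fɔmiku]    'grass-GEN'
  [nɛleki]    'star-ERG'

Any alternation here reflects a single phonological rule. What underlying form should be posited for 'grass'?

The stem for 'grass' ends in [tʃ] in [fɔmitʃi] but [k] in [fɔmiku].
But 'star' keeps [k] in both environments ([nɛleki], [nɛleku]), so there is no rule changing /k/ to [tʃ] before the ERG suffix.
So /tʃ/ is underlying, and a rule of depalatalization — palato-alveolar /tʃ/ and /dʒ/ become [k] and [g] when no front vowel follows — gives [k].
Hence 'grass' is /fɔmitʃ/ underlyingly.

/fɔmitʃ/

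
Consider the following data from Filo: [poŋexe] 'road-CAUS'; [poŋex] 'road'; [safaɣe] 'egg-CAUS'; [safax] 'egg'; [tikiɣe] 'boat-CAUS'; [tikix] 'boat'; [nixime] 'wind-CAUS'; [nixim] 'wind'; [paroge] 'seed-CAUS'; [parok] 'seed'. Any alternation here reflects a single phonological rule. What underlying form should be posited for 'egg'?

/safaɣ/

The root 'egg' surfaces as [safaɣe] and [safax], with a stem-final [ɣ] ~ [x] alternation.
But 'road' keeps [x] in both environments ([poŋexe], [poŋex]), so there is no rule changing /x/ to [ɣ] before the CAUS suffix.
The alternation reflects word-final obstruent devoicing: voiced obstruents become voiceless word-finally. /ɣ/ is underlying.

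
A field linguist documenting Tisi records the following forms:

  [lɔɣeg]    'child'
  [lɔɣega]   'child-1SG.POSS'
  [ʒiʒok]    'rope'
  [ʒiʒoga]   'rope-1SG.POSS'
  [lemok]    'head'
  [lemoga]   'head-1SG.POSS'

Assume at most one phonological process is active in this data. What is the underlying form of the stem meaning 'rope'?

/ʒiʒok/

The root 'rope' surfaces as [ʒiʒok] and [ʒiʒoga], with a stem-final [k] ~ [g] alternation.
But 'child' keeps [g] in both environments ([lɔɣeg], [lɔɣega]), so there is no rule changing /g/ to [k] in isolation.
The underlying segment must be /k/; voiceless stops become voiced between vowels, yielding [g] there.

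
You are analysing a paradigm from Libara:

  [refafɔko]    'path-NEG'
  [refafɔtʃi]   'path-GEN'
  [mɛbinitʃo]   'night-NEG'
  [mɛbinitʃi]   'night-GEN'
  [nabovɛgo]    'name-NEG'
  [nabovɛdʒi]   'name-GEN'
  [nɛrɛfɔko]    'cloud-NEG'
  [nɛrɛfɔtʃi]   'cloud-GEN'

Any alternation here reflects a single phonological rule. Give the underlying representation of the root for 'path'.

/refafɔk/

The root 'path' surfaces as [refafɔko] and [refafɔtʃi], with a stem-final [k] ~ [tʃ] alternation.
The stem 'night' ([mɛbinitʃo], [mɛbinitʃi]) shows [tʃ] unchanged in both environments, so [tʃ] cannot be basic with [k] derived before the NEG suffix.
So /k/ is underlying, and a rule of palatalization before a front vowel — /k/ and /g/ become palato-alveolar [tʃ] and [dʒ] before a front vowel — gives [tʃ].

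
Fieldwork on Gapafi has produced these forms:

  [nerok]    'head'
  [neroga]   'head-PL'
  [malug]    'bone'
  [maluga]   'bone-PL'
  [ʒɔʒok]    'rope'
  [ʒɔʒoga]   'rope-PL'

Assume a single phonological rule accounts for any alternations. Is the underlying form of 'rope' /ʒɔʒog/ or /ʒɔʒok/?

/ʒɔʒok/

The root 'rope' surfaces as [ʒɔʒok] and [ʒɔʒoga], with a stem-final [k] ~ [g] alternation.
If /g/ were underlying and a rule turned it into [k] in isolation, 'bone' would also alternate; but it has [g] in both [malug] and [maluga].
The underlying segment must be /k/; voiceless stops become voiced between vowels, yielding [g] there.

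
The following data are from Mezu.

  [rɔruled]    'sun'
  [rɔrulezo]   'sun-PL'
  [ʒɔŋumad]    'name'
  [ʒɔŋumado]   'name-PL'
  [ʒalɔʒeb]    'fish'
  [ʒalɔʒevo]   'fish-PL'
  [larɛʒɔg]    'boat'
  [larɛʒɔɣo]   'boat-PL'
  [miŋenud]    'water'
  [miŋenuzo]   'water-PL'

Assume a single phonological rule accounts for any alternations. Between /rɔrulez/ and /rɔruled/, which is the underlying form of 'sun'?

'sun' shows [d] ~ [z] at the end of the stem ([rɔruled] vs [rɔrulezo]).
But 'name' keeps [d] in both environments ([ʒɔŋumad], [ʒɔŋumado]), so there is no rule changing /d/ to [z] before the PL suffix.
So /z/ is underlying, and a rule of word-final hardening — voiced fricatives become stops word-finally — gives [d].

/rɔrulez/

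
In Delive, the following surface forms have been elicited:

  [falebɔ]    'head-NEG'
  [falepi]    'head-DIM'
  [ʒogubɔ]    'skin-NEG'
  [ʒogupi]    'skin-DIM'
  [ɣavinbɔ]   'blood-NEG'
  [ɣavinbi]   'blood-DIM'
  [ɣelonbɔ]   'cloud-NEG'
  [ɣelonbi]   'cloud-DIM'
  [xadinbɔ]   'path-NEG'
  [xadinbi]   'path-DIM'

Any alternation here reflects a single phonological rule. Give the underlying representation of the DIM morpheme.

The DIM suffix surfaces as [-bi] and [-pi], depending on the final segment of the stem.
By contrast the NEG suffix keeps its initial [b] throughout — that segment must be underlying.
So the underlying form is /-pi/, and voiceless stops become voiced after a nasal.

/-pi/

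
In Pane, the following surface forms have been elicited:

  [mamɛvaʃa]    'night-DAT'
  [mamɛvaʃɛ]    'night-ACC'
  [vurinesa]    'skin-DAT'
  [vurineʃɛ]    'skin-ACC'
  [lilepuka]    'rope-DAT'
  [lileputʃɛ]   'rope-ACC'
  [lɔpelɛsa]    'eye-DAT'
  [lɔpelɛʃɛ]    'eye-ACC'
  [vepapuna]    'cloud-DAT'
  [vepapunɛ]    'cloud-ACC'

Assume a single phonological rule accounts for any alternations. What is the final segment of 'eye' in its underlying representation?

The root 'eye' surfaces as [lɔpelɛsa] and [lɔpelɛʃɛ], with a stem-final [s] ~ [ʃ] alternation.
The stem 'night' ([mamɛvaʃa], [mamɛvaʃɛ]) shows [ʃ] unchanged in both environments, so [ʃ] cannot be basic with [s] derived before the DAT suffix.
So /s/ is underlying, and a rule of palatalization before a front vowel — /k/ and /s/ become palato-alveolar [tʃ] and [ʃ] before a front vowel — gives [ʃ].

/s/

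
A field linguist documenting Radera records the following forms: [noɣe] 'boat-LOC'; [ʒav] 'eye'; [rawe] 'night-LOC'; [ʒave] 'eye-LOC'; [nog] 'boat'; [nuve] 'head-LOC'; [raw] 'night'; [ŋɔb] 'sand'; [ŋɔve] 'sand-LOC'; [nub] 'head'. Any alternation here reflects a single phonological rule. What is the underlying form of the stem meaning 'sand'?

In [ŋɔb] and [ŋɔve] the final segment of 'sand' alternates: [b] ~ [v].
But 'eye' keeps [v] in both environments ([ʒav], [ʒave]), so there is no rule changing /v/ to [b] in isolation.
So /b/ is underlying, and a rule of intervocalic spirantization — voiced stops become fricatives between vowels — gives [v].
So 'sand' = /ŋɔb/.

/ŋɔb/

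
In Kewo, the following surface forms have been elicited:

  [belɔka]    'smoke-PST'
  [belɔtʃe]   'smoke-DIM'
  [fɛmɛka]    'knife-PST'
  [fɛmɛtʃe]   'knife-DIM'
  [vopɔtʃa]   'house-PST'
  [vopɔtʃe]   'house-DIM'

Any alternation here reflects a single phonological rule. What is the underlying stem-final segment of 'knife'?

The root 'knife' surfaces as [fɛmɛka] and [fɛmɛtʃe], with a stem-final [k] ~ [tʃ] alternation.
Compare 'house', with invariant [tʃ] in [vopɔtʃa] and [vopɔtʃe]: an analysis with underlying /tʃ/ and a rule producing [k] before the PST suffix would wrongly predict alternation here too.
Therefore /k/ is basic and [tʃ] is derived by palatalization before a front vowel (/k/ becomes palato-alveolar [tʃ] before a front vowel).

/k/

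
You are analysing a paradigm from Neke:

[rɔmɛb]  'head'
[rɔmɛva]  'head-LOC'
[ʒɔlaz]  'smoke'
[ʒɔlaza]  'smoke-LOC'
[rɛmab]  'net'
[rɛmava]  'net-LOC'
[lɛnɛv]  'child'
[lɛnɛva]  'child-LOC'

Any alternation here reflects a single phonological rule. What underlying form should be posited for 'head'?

/rɔmɛb/

'head' shows [b] ~ [v] at the end of the stem ([rɔmɛb] vs [rɔmɛva]).
But 'child' keeps [v] in both environments ([lɛnɛv], [lɛnɛva]), so there is no rule changing /v/ to [b] in isolation.
Therefore /b/ is basic and [v] is derived by intervocalic spirantization (voiced stops become fricatives between vowels).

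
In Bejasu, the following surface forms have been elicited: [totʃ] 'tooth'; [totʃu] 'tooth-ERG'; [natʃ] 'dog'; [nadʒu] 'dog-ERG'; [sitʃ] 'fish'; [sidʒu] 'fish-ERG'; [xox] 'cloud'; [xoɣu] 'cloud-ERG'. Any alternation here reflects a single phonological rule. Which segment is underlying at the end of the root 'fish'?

/dʒ/

The stem for 'fish' ends in [tʃ] in [sitʃ] but [dʒ] in [sidʒu].
If /tʃ/ were underlying and a rule turned it into [dʒ] before the ERG suffix, 'tooth' would also alternate; but it has [tʃ] in both [totʃ] and [totʃu].
The alternation reflects word-final obstruent devoicing: voiced obstruents become voiceless word-finally. /dʒ/ is underlying.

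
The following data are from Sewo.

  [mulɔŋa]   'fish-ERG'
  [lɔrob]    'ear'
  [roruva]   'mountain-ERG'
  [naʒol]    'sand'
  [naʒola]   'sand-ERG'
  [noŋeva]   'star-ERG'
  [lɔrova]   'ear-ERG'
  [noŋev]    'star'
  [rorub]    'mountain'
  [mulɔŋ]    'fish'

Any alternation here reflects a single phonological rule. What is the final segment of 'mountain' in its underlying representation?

/b/

In [rorub] and [roruva] the final segment of 'mountain' alternates: [b] ~ [v].
If /v/ were underlying and a rule turned it into [b] in isolation, 'star' would also alternate; but it has [v] in both [noŋev] and [noŋeva].
The underlying segment must be /b/; voiced stops become fricatives between vowels, yielding [v] there.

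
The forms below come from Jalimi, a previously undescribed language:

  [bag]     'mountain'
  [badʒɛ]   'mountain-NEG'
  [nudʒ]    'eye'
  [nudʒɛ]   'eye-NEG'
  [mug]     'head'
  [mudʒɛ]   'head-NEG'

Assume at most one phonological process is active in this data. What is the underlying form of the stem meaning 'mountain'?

In [bag] and [badʒɛ] the final segment of 'mountain' alternates: [g] ~ [dʒ].
If /dʒ/ were underlying and a rule turned it into [g] in isolation, 'eye' would also alternate; but it has [dʒ] in both [nudʒ] and [nudʒɛ].
The alternation reflects palatalization before a front vowel: /g/ becomes palato-alveolar [dʒ] before a front vowel. /g/ is underlying.
So 'mountain' = /bag/.

/bag/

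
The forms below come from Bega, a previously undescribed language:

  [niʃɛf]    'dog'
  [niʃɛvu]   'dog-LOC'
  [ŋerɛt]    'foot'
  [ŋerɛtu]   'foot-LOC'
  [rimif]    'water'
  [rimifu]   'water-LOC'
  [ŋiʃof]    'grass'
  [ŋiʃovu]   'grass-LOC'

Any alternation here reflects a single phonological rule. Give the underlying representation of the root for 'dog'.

/niʃɛv/

The stem for 'dog' ends in [f] in [niʃɛf] but [v] in [niʃɛvu].
But 'water' keeps [f] in both environments ([rimif], [rimifu]), so there is no rule changing /f/ to [v] before the LOC suffix.
Therefore /v/ is basic and [f] is derived by word-final obstruent devoicing (voiced obstruents become voiceless word-finally).
The underlying form of 'dog' is therefore /niʃɛv/.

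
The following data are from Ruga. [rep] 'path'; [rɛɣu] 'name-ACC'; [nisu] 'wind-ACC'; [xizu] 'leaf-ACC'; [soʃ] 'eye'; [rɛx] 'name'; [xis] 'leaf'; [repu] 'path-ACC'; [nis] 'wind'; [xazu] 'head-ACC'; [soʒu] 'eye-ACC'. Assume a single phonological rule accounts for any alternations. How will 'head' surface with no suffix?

[xas]

The stem for 'leaf' ends in [z] in [xizu] but [s] in [xis].
But 'wind' keeps [s] in both environments ([nisu], [nis]), so there is no rule changing /s/ to [z] before the ACC suffix.
Therefore /z/ is basic and [s] is derived by word-final obstruent devoicing (voiced obstruents become voiceless word-finally).
From [xazu] the stem 'head' is /xaz/; word-finally this yields [xas].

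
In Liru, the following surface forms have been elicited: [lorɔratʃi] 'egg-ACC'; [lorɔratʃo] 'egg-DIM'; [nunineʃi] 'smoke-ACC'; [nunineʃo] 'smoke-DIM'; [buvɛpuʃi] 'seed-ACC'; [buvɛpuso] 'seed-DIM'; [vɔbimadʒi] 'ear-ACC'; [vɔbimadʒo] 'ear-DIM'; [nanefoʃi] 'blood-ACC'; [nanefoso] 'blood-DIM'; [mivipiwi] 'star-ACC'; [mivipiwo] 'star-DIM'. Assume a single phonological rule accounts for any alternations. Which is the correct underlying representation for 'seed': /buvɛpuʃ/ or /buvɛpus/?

The root 'seed' surfaces as [buvɛpuʃi] and [buvɛpuso], with a stem-final [ʃ] ~ [s] alternation.
But 'smoke' keeps [ʃ] in both environments ([nunineʃi], [nunineʃo]), so there is no rule changing /ʃ/ to [s] before the DIM suffix.
The alternation reflects palatalization before a front vowel: /s/ becomes palato-alveolar [ʃ] before a front vowel. /s/ is underlying.

/buvɛpus/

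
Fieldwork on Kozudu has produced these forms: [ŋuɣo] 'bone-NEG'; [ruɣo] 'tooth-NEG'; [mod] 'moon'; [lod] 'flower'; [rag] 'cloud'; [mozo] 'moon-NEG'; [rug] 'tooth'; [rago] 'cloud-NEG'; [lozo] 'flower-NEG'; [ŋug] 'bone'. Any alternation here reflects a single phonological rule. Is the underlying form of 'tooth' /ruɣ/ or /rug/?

The stem for 'tooth' ends in [ɣ] in [ruɣo] but [g] in [rug].
If /g/ were underlying and a rule turned it into [ɣ] before the NEG suffix, 'cloud' would also alternate; but it has [g] in both [rago] and [rag].
Therefore /ɣ/ is basic and [g] is derived by word-final hardening (voiced fricatives become stops word-finally).

/ruɣ/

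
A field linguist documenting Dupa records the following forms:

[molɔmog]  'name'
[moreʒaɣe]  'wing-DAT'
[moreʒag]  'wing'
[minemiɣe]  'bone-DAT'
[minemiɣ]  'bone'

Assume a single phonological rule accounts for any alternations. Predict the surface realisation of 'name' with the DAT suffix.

In [moreʒaɣe] and [moreʒag] the final segment of 'wing' alternates: [ɣ] ~ [g].
The stem 'bone' ([minemiɣe], [minemiɣ]) shows [ɣ] unchanged in both environments, so [ɣ] cannot be basic with [g] derived in isolation.
The underlying segment must be /g/; voiced stops become fricatives between vowels, yielding [ɣ] there.
The one attested form of 'name', [molɔmog], shows underlying /molɔmog/. Applying the same rule between vowels gives [molɔmoɣe].

[molɔmoɣe]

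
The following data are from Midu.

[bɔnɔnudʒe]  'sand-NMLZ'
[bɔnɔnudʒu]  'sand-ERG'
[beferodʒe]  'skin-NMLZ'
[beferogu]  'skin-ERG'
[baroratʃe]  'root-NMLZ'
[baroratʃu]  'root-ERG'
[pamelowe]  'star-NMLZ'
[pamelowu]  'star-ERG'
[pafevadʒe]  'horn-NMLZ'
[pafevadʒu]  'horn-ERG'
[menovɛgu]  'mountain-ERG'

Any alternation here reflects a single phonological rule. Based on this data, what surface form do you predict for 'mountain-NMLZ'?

[menovɛdʒe]

The root 'skin' surfaces as [beferodʒe] and [beferogu], with a stem-final [dʒ] ~ [g] alternation.
The stem 'sand' ([bɔnɔnudʒe], [bɔnɔnudʒu]) shows [dʒ] unchanged in both environments, so [dʒ] cannot be basic with [g] derived before the ERG suffix.
Therefore /g/ is basic and [dʒ] is derived by palatalization before a front vowel (/g/ becomes palato-alveolar [dʒ] before a front vowel).
From [menovɛgu] the stem 'mountain' is /menovɛg/; before a front vowel this yields [menovɛdʒe].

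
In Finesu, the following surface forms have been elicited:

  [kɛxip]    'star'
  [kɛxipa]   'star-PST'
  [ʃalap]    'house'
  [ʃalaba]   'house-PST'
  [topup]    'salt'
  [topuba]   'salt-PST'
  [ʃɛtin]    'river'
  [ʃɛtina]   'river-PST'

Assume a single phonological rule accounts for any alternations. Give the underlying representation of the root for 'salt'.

/topub/

The root 'salt' surfaces as [topup] and [topuba], with a stem-final [p] ~ [b] alternation.
The stem 'star' ([kɛxip], [kɛxipa]) shows [p] unchanged in both environments, so [p] cannot be basic with [b] derived before the PST suffix.
The alternation reflects word-final obstruent devoicing: voiced obstruents become voiceless word-finally. /b/ is underlying.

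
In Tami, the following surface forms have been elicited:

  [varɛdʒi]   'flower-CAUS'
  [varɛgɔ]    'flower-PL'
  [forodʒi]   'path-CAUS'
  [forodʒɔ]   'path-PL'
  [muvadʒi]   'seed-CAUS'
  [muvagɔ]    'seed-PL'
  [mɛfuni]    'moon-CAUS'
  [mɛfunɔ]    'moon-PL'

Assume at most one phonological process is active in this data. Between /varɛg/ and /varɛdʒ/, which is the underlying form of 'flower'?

/varɛg/

In [varɛdʒi] and [varɛgɔ] the final segment of 'flower' alternates: [dʒ] ~ [g].
Compare 'path', with invariant [dʒ] in [forodʒi] and [forodʒɔ]: an analysis with underlying /dʒ/ and a rule producing [g] before the PL suffix would wrongly predict alternation here too.
Therefore /g/ is basic and [dʒ] is derived by palatalization before a front vowel (/g/ becomes palato-alveolar [dʒ] before a front vowel).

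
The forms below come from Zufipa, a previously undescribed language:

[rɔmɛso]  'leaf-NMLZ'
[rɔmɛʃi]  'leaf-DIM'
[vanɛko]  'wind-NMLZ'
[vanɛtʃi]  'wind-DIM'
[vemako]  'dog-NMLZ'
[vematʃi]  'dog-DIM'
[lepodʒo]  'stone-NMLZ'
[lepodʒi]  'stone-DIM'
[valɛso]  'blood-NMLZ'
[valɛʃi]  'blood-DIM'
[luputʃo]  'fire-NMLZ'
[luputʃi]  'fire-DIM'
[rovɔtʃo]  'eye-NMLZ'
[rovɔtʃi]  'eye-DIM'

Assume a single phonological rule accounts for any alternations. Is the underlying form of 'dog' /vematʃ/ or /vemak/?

/vemak/

In [vemako] and [vematʃi] the final segment of 'dog' alternates: [k] ~ [tʃ].
But 'eye' keeps [tʃ] in both environments ([rovɔtʃo], [rovɔtʃi]), so there is no rule changing /tʃ/ to [k] before the NMLZ suffix.
The underlying segment must be /k/; /k/ and /s/ become palato-alveolar [tʃ] and [ʃ] before a front vowel, yielding [tʃ] there.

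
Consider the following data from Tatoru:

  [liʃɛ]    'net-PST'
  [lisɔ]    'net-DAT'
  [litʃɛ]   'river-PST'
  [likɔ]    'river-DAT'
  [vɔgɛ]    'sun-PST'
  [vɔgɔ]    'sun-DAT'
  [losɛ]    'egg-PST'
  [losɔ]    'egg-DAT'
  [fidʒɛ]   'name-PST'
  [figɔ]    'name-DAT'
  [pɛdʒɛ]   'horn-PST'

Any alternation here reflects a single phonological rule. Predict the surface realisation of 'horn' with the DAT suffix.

[pɛgɔ]

In [fidʒɛ] and [figɔ] the final segment of 'name' alternates: [dʒ] ~ [g].
Compare 'sun', with invariant [g] in [vɔgɛ] and [vɔgɔ]: an analysis with underlying /g/ and a rule producing [dʒ] before the PST suffix would wrongly predict alternation here too.
So /dʒ/ is underlying, and a rule of depalatalization — palato-alveolar /tʃ/, /dʒ/ and /ʃ/ become [k], [g] and [s] when no front vowel follows — gives [g].
From [pɛdʒɛ] the stem 'horn' is /pɛdʒ/; when no front vowel follows this yields [pɛgɔ].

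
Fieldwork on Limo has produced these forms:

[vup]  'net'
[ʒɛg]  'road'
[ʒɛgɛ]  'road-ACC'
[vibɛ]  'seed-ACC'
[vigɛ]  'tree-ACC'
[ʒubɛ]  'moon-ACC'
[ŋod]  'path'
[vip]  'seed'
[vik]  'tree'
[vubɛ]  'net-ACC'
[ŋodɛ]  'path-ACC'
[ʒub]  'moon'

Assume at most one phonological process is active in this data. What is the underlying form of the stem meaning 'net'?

/vup/

'net' shows [b] ~ [p] at the end of the stem ([vubɛ] vs [vup]).
The stem 'moon' ([ʒubɛ], [ʒub]) shows [b] unchanged in both environments, so [b] cannot be basic with [p] derived in isolation.
The underlying segment must be /p/; voiceless stops become voiced between vowels, yielding [b] there.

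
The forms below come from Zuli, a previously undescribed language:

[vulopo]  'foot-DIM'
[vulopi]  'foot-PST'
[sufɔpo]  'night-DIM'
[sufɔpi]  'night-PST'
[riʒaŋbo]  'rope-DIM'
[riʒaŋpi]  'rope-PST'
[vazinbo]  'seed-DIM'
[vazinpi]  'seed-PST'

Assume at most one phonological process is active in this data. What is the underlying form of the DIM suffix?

The DIM suffix surfaces as [-bo] and [-po], depending on the final segment of the stem.
The PST suffix, which begins with [p], is invariant after every stem; so [p] is not altered by any rule here.
The DIM suffix is therefore /-bo/ underlyingly, with post-vocalic devoicing: voiced stops become voiceless after a vowel.

/-bo/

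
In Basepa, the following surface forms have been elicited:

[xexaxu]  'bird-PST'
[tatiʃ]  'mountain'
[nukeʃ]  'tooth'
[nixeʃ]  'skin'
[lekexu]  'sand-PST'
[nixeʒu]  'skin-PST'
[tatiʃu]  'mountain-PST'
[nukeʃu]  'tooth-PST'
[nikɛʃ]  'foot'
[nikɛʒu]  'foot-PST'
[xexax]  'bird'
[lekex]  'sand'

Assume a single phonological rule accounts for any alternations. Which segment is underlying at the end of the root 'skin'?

/ʒ/

The root 'skin' surfaces as [nixeʃ] and [nixeʒu], with a stem-final [ʃ] ~ [ʒ] alternation.
The stem 'mountain' ([tatiʃ], [tatiʃu]) shows [ʃ] unchanged in both environments, so [ʃ] cannot be basic with [ʒ] derived before the PST suffix.
The underlying segment must be /ʒ/; voiced obstruents become voiceless word-finally, yielding [ʃ] there.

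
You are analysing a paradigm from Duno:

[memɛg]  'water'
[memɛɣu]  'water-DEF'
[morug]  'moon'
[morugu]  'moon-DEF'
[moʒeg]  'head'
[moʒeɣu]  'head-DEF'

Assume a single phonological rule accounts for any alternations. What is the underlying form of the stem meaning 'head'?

The root 'head' surfaces as [moʒeg] and [moʒeɣu], with a stem-final [g] ~ [ɣ] alternation.
The stem 'moon' ([morug], [morugu]) shows [g] unchanged in both environments, so [g] cannot be basic with [ɣ] derived before the DEF suffix.
So /ɣ/ is underlying, and a rule of word-final hardening — voiced fricatives become stops word-finally — gives [g].

/moʒeɣ/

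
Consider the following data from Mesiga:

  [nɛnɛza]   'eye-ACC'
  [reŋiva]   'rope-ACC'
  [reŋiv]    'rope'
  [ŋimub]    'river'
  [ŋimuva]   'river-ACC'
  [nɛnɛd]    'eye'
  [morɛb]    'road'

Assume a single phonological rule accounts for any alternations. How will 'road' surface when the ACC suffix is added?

'river' shows [v] ~ [b] at the end of the stem ([ŋimuva] vs [ŋimub]).
But 'rope' keeps [v] in both environments ([reŋiva], [reŋiv]), so there is no rule changing /v/ to [b] in isolation.
Therefore /b/ is basic and [v] is derived by intervocalic spirantization (voiced stops become fricatives between vowels).
The one attested form of 'road', [morɛb], shows underlying /morɛb/. Applying the same rule between vowels gives [morɛva].

[morɛva]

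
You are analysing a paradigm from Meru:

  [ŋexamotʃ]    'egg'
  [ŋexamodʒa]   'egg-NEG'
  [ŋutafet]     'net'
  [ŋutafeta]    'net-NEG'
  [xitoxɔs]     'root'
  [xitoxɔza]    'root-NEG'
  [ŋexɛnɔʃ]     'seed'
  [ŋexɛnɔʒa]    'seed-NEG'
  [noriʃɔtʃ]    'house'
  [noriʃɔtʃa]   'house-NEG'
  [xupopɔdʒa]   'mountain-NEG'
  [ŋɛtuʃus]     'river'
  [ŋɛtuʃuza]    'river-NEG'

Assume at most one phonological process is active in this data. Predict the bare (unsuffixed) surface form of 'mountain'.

[xupopɔtʃ]

The root 'egg' surfaces as [ŋexamotʃ] and [ŋexamodʒa], with a stem-final [tʃ] ~ [dʒ] alternation.
But 'house' keeps [tʃ] in both environments ([noriʃɔtʃ], [noriʃɔtʃa]), so there is no rule changing /tʃ/ to [dʒ] before the NEG suffix.
The alternation reflects word-final obstruent devoicing: voiced obstruents become voiceless word-finally. /dʒ/ is underlying.
The one attested form of 'mountain', [xupopɔdʒa], shows underlying /xupopɔdʒ/. Applying the same rule word-finally gives [xupopɔtʃ].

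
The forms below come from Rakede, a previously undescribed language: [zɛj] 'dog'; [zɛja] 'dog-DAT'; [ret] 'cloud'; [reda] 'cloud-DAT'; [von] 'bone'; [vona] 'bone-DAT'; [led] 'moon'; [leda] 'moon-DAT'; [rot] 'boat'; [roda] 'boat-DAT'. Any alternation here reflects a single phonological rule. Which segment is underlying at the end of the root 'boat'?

The stem for 'boat' ends in [t] in [rot] but [d] in [roda].
If /d/ were underlying and a rule turned it into [t] in isolation, 'moon' would also alternate; but it has [d] in both [led] and [leda].
The underlying segment must be /t/; voiceless stops become voiced between vowels, yielding [d] there.

/t/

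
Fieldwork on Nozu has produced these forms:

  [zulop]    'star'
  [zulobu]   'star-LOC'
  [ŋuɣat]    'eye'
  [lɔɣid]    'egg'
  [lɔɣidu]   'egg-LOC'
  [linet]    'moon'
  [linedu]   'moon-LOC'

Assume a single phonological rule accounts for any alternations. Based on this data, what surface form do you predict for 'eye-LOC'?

The stem for 'moon' ends in [t] in [linet] but [d] in [linedu].
Compare 'egg', with invariant [d] in [lɔɣid] and [lɔɣidu]: an analysis with underlying /d/ and a rule producing [t] in isolation would wrongly predict alternation here too.
The underlying segment must be /t/; voiceless stops become voiced between vowels, yielding [d] there.
The one attested form of 'eye', [ŋuɣat], shows underlying /ŋuɣat/. Applying the same rule between vowels gives [ŋuɣadu].

[ŋuɣadu]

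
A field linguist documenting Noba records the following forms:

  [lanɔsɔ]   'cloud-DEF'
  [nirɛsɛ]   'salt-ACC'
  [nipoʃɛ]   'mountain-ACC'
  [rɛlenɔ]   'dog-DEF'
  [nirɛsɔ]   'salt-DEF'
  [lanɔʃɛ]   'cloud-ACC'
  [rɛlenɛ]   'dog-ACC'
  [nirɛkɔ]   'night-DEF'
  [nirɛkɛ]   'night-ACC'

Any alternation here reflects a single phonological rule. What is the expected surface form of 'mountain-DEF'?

[niposɔ]

'cloud' shows [s] ~ [ʃ] at the end of the stem ([lanɔsɔ] vs [lanɔʃɛ]).
But 'salt' keeps [s] in both environments ([nirɛsɔ], [nirɛsɛ]), so there is no rule changing /s/ to [ʃ] before the ACC suffix.
The alternation reflects depalatalization: palato-alveolar /ʃ/ becomes [s] when no front vowel follows. /ʃ/ is underlying.
From [nipoʃɛ] the stem 'mountain' is /nipoʃ/; when no front vowel follows this yields [niposɔ].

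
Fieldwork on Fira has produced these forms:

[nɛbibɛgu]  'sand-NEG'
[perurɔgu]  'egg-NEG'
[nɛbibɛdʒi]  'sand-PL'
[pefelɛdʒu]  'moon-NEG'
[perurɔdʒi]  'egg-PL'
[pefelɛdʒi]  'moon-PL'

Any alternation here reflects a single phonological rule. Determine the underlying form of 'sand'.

The root 'sand' surfaces as [nɛbibɛgu] and [nɛbibɛdʒi], with a stem-final [g] ~ [dʒ] alternation.
Compare 'moon', with invariant [dʒ] in [pefelɛdʒu] and [pefelɛdʒi]: an analysis with underlying /dʒ/ and a rule producing [g] before the NEG suffix would wrongly predict alternation here too.
Therefore /g/ is basic and [dʒ] is derived by palatalization before a front vowel (/g/ becomes palato-alveolar [dʒ] before a front vowel).

/nɛbibɛg/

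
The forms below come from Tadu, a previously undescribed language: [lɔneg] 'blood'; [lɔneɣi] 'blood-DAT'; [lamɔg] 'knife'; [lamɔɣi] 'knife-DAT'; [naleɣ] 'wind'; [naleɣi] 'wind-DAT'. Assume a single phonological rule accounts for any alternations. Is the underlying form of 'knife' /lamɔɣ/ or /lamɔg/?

/lamɔg/

'knife' shows [g] ~ [ɣ] at the end of the stem ([lamɔg] vs [lamɔɣi]).
The stem 'wind' ([naleɣ], [naleɣi]) shows [ɣ] unchanged in both environments, so [ɣ] cannot be basic with [g] derived in isolation.
Therefore /g/ is basic and [ɣ] is derived by intervocalic spirantization (voiced stops become fricatives between vowels).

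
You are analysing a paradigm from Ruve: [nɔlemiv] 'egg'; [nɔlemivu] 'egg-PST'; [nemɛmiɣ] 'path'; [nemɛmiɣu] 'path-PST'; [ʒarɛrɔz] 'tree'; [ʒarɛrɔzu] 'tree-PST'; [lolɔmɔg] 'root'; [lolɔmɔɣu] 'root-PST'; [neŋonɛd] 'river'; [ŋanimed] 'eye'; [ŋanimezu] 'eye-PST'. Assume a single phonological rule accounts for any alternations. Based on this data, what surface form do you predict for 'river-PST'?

[neŋonɛzu]

In [ŋanimed] and [ŋanimezu] the final segment of 'eye' alternates: [d] ~ [z].
But 'tree' keeps [z] in both environments ([ʒarɛrɔz], [ʒarɛrɔzu]), so there is no rule changing /z/ to [d] in isolation.
Therefore /d/ is basic and [z] is derived by intervocalic spirantization (voiced stops become fricatives between vowels).
From [neŋonɛd] the stem 'river' is /neŋonɛd/; between vowels this yields [neŋonɛzu].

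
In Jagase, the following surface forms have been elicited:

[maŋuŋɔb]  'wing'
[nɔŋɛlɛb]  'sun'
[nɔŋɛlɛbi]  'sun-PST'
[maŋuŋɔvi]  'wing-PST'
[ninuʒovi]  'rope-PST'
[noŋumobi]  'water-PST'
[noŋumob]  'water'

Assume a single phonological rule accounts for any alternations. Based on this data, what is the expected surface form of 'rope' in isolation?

'wing' shows [v] ~ [b] at the end of the stem ([maŋuŋɔvi] vs [maŋuŋɔb]).
The stem 'sun' ([nɔŋɛlɛbi], [nɔŋɛlɛb]) shows [b] unchanged in both environments, so [b] cannot be basic with [v] derived before the PST suffix.
The alternation reflects word-final hardening: voiced fricatives become stops word-finally. /v/ is underlying.
The one attested form of 'rope', [ninuʒovi], shows underlying /ninuʒov/. Applying the same rule word-finally gives [ninuʒob].

[ninuʒob]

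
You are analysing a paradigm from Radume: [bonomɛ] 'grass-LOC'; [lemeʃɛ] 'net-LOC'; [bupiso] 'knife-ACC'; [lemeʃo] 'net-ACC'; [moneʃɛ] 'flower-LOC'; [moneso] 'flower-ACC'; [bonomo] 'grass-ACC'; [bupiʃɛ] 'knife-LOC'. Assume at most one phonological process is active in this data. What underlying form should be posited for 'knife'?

/bupis/

The root 'knife' surfaces as [bupiʃɛ] and [bupiso], with a stem-final [ʃ] ~ [s] alternation.
But 'net' keeps [ʃ] in both environments ([lemeʃɛ], [lemeʃo]), so there is no rule changing /ʃ/ to [s] before the ACC suffix.
Therefore /s/ is basic and [ʃ] is derived by palatalization before a front vowel (/s/ becomes palato-alveolar [ʃ] before a front vowel).
Hence 'knife' is /bupis/ underlyingly.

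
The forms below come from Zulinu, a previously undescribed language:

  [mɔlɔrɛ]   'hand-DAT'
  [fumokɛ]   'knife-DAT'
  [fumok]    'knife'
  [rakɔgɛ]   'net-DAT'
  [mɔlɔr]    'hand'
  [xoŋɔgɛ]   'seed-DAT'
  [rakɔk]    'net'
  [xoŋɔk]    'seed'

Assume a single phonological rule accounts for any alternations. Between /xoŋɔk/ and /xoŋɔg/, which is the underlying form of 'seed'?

In [xoŋɔgɛ] and [xoŋɔk] the final segment of 'seed' alternates: [g] ~ [k].
But 'knife' keeps [k] in both environments ([fumokɛ], [fumok]), so there is no rule changing /k/ to [g] before the DAT suffix.
The underlying segment must be /g/; voiced obstruents become voiceless word-finally, yielding [k] there.

/xoŋɔg/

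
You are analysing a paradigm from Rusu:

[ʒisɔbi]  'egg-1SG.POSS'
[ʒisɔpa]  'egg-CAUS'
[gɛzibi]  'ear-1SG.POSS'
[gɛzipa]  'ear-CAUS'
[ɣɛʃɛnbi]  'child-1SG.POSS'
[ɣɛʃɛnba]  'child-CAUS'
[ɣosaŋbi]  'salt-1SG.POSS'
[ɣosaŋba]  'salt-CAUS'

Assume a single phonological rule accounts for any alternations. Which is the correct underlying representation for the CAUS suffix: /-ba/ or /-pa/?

The CAUS morpheme has two allomorphs, [-ba] and [-pa].
The 1SG.POSS suffix, which begins with [b], is invariant after every stem; so [b] is not altered by any rule here.
So the underlying form is /-pa/, and voiceless stops become voiced after a nasal.

/-pa/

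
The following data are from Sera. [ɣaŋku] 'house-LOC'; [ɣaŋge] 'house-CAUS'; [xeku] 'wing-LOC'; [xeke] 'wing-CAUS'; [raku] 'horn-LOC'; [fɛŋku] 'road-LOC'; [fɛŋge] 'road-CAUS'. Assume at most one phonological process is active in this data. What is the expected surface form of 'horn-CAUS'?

The CAUS morpheme has two allomorphs, [-ge] and [-ke].
The LOC suffix, which begins with [k], is invariant after every stem; so [k] is not altered by any rule here.
The CAUS suffix is therefore /-ge/ underlyingly, with post-vocalic devoicing: voiced stops become voiceless after a vowel.
After 'horn', which ends in a vowel, the suffix surfaces as [-ke], giving [rake].

[rake]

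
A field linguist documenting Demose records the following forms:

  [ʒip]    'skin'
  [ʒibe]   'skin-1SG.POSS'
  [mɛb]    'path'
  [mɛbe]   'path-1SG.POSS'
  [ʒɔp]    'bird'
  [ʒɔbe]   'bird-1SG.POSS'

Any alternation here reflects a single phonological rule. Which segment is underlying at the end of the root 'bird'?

/p/

The root 'bird' surfaces as [ʒɔp] and [ʒɔbe], with a stem-final [p] ~ [b] alternation.
Compare 'path', with invariant [b] in [mɛb] and [mɛbe]: an analysis with underlying /b/ and a rule producing [p] in isolation would wrongly predict alternation here too.
The alternation reflects intervocalic voicing: voiceless stops become voiced between vowels. /p/ is underlying.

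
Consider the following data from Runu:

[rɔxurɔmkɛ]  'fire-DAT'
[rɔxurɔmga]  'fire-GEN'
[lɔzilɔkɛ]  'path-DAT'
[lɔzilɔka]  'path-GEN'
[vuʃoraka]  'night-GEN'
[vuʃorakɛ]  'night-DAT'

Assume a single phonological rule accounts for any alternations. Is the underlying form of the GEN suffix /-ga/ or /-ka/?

The GEN morpheme has two allomorphs, [-ga] and [-ka].
The DAT suffix, which begins with [k], is invariant after every stem; so [k] is not altered by any rule here.
The GEN suffix is therefore /-ga/ underlyingly, with post-vocalic devoicing: voiced stops become voiceless after a vowel.

/-ga/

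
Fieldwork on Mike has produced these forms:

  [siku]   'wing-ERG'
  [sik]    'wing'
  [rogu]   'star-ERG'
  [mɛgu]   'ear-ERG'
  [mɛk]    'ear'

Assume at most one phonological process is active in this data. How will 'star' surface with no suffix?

[rok]

The root 'ear' surfaces as [mɛgu] and [mɛk], with a stem-final [g] ~ [k] alternation.
The stem 'wing' ([siku], [sik]) shows [k] unchanged in both environments, so [k] cannot be basic with [g] derived before the ERG suffix.
So /g/ is underlying, and a rule of word-final obstruent devoicing — voiced obstruents become voiceless word-finally — gives [k].
The one attested form of 'star', [rogu], shows underlying /rog/. Applying the same rule word-finally gives [rok].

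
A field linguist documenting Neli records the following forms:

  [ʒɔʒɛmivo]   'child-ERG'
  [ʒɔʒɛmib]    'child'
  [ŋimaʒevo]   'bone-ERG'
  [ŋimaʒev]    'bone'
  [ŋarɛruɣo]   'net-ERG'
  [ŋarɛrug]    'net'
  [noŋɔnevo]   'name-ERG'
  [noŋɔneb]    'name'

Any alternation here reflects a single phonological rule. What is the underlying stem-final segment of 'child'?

In [ʒɔʒɛmivo] and [ʒɔʒɛmib] the final segment of 'child' alternates: [v] ~ [b].
The stem 'bone' ([ŋimaʒevo], [ŋimaʒev]) shows [v] unchanged in both environments, so [v] cannot be basic with [b] derived in isolation.
The alternation reflects intervocalic spirantization: voiced stops become fricatives between vowels. /b/ is underlying.

/b/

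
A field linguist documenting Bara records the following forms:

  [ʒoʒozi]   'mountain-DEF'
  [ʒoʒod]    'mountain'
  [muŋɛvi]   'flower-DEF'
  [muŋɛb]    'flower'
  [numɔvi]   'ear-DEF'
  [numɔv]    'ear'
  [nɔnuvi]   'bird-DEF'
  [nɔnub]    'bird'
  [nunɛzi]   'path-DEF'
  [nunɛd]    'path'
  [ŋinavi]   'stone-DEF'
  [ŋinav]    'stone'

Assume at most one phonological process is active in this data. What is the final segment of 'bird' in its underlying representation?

/b/

In [nɔnuvi] and [nɔnub] the final segment of 'bird' alternates: [v] ~ [b].
But 'ear' keeps [v] in both environments ([numɔvi], [numɔv]), so there is no rule changing /v/ to [b] in isolation.
So /b/ is underlying, and a rule of intervocalic spirantization — voiced stops become fricatives between vowels — gives [v].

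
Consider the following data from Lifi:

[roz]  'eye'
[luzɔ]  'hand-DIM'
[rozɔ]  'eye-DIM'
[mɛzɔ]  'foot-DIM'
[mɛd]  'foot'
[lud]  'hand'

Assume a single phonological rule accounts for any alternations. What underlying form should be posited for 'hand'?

/lud/

In [luzɔ] and [lud] the final segment of 'hand' alternates: [z] ~ [d].
But 'eye' keeps [z] in both environments ([rozɔ], [roz]), so there is no rule changing /z/ to [d] in isolation.
Therefore /d/ is basic and [z] is derived by intervocalic spirantization (voiced stops become fricatives between vowels).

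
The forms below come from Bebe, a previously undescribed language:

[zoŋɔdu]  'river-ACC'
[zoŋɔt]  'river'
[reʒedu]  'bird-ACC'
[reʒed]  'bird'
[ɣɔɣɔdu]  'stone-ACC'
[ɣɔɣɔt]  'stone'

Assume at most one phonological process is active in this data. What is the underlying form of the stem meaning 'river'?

'river' shows [d] ~ [t] at the end of the stem ([zoŋɔdu] vs [zoŋɔt]).
But 'bird' keeps [d] in both environments ([reʒedu], [reʒed]), so there is no rule changing /d/ to [t] in isolation.
The underlying segment must be /t/; voiceless stops become voiced between vowels, yielding [d] there.

/zoŋɔt/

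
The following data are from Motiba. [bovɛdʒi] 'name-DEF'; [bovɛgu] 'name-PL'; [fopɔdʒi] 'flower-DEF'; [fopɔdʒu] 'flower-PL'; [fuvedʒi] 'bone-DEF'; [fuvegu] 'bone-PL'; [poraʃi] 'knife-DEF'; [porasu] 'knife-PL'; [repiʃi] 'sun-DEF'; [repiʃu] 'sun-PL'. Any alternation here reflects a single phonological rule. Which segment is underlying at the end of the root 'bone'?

/g/

The stem for 'bone' ends in [dʒ] in [fuvedʒi] but [g] in [fuvegu].
If /dʒ/ were underlying and a rule turned it into [g] before the PL suffix, 'flower' would also alternate; but it has [dʒ] in both [fopɔdʒi] and [fopɔdʒu].
The underlying segment must be /g/; /g/ and /s/ become palato-alveolar [dʒ] and [ʃ] before a front vowel, yielding [dʒ] there.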